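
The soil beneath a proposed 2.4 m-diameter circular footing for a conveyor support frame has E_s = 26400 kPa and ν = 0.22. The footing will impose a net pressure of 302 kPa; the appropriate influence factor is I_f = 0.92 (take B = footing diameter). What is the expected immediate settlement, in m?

S_e ≈ 0.024 m

Immediate (elastic) settlement: S_e = q·B·(1−ν²)/E_s · I_f.
S_e = 302 × 2.4 × (1 − 0.22²) / 26400 × 0.92
    = 302 × 2.4 × 0.9516 / 26400 × 0.92
    = 0.02404 m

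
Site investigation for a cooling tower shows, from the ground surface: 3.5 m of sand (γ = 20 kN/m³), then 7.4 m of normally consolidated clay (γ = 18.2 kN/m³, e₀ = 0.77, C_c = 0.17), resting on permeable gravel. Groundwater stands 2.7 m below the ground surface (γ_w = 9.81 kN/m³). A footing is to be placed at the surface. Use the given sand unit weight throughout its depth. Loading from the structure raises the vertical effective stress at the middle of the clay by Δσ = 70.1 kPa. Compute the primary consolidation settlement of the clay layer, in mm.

S_c ≈ 173 mm

Mid-depth of clay below the ground surface: z = 3.5 + 7.4/2 = 7.2 m.
Total vertical stress at mid-clay: σ_v = 20×3.5 + 18.2×3.7 = 137.34 kPa.
Pore pressure: u = 9.81×(7.2 − 2.7) = 44.145 kPa.
Initial effective stress: σ'_0 = σ_v − u = 137.34 − 44.145 = 93.195 kPa.
Final effective stress: σ'_f = σ'_0 + Δσ = 93.195 + 70.1 = 163.29 kPa.
Normally consolidated clay, so the full stress increment lies on the virgin compression line:
S_c = C_c·H/(1+e₀)·log₁₀(σ'_f/σ'_0) = 0.17×7.4/(1+0.77)×log₁₀(163.29/93.195)
    = 0.71073 × 0.24357 = 0.1731 m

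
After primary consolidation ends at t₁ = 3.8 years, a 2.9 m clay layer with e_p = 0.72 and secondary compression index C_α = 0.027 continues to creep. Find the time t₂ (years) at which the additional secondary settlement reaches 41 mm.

t₂ ≈ 30.2 years

S_s = C_α·H/(1+e_p)·log₁₀(t₂/t₁) ⇒ log₁₀(t₂/t₁) = S_s·(1+e_p)/(C_α·H).
log₁₀(t₂/t₁) = 0.041 × (1+0.72) / (0.027×2.9) = 0.9006
t₂ = t₁ × 10^0.9006 = 3.8 × 7.955 = 30.23 years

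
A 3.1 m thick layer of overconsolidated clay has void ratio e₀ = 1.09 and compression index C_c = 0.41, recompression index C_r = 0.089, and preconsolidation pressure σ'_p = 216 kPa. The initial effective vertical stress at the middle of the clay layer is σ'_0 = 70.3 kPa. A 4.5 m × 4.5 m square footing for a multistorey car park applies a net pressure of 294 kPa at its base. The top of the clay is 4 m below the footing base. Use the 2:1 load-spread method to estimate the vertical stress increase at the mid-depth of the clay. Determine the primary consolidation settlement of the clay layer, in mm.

Mid-depth of clay below the footing base: z = 4 + 3.1/2 = 5.55 m.
Stress increase at mid-clay by the 2:1 spreading method:
Δσ = qBL/((B+z)(L+z)) = 294×4.5×4.5/((4.5+5.55)(4.5+5.55)) = 58.944 kPa
Final effective stress: σ'_f = 70.3 + 58.944 = 129.24 kPa.
σ'_f = 129.24 ≤ σ'_p = 216 kPa, so the clay remains overconsolidated and only the recompression index applies:
S_c = C_r·H/(1+e₀)·log₁₀(σ'_f/σ'_0) = 0.089×3.1/2.09×log₁₀(129.24/70.3)
    = 0.13201 × 0.26444 = 0.03491 m

S_c ≈ 34.9 mm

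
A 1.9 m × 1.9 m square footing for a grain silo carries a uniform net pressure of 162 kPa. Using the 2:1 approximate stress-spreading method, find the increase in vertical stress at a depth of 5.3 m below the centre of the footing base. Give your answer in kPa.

By the 2:1 method the load spreads at 1 horizontal : 2 vertical, so at depth z the loaded area has grown by z in each plan dimension:
Δσ = qBL/((B+z)(L+z)) = 162×1.9×1.9/((1.9+5.3)(1.9+5.3)) = 11.281 kPa

Δσ_z ≈ 11.3 kPa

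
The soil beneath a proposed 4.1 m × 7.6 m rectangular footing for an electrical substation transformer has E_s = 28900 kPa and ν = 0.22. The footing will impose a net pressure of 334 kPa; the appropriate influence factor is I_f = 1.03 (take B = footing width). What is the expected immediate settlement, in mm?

Immediate (elastic) settlement: S_e = q·B·(1−ν²)/E_s · I_f.
S_e = 334 × 4.1 × (1 − 0.22²) / 28900 × 1.03
    = 334 × 4.1 × 0.9516 / 28900 × 1.03
    = 0.04644 m = 46.44 mm

S_e ≈ 46.4 mm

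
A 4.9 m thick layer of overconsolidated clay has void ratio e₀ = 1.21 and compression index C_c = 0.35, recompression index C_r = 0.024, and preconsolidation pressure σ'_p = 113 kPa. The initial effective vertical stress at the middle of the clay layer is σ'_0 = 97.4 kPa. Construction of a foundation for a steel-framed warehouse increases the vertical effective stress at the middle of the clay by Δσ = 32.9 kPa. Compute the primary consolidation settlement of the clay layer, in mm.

S_c ≈ 51.4 mm

Final effective stress: σ'_f = 97.4 + 32.9 = 130.3 kPa.
σ'_f = 130.3 > σ'_p = 113 kPa, so the stress path crosses the preconsolidation pressure — recompression up to σ'_p, then virgin compression beyond:
S_c = H/(1+e₀)·[C_r·log₁₀(σ'_p/σ'_0) + C_c·log₁₀(σ'_f/σ'_p)]
    = 4.9/2.21 × [0.024×log₁₀(113/97.4) + 0.35×log₁₀(130.3/113)]
    = 2.2172 × [0.0015485 + 0.021653] = 0.05144 m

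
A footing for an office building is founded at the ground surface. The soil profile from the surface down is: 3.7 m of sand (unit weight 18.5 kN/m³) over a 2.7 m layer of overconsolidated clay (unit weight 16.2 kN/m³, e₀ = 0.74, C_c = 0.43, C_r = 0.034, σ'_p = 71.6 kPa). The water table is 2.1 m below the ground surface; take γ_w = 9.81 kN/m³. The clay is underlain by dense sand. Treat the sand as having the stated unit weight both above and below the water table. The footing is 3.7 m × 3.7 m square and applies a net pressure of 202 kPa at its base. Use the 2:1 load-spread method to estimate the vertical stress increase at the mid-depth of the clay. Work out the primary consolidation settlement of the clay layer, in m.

S_c ≈ 0.093 m

Mid-depth of clay below the ground surface: z = 3.7 + 2.7/2 = 5.05 m.
Total vertical stress at mid-clay: σ_v = 18.5×3.7 + 16.2×1.35 = 90.32 kPa.
Pore pressure: u = 9.81×(5.05 − 2.1) = 28.94 kPa.
Initial effective stress: σ'_0 = σ_v − u = 90.32 − 28.94 = 61.38 kPa.
Stress increase at mid-clay by the 2:1 spreading method:
Δσ = qBL/((B+z)(L+z)) = 202×3.7×3.7/((3.7+5.05)(3.7+5.05)) = 36.119 kPa
Final effective stress: σ'_f = 61.38 + 36.119 = 97.499 kPa.
σ'_f = 97.499 > σ'_p = 71.6 kPa, so the stress path crosses the preconsolidation pressure — recompression up to σ'_p, then virgin compression beyond:
S_c = H/(1+e₀)·[C_r·log₁₀(σ'_p/σ'_0) + C_c·log₁₀(σ'_f/σ'_p)]
    = 2.7/1.74 × [0.034×log₁₀(71.6/61.38) + 0.43×log₁₀(97.499/71.6)]
    = 1.5517 × [0.0022741 + 0.057657] = 0.093 m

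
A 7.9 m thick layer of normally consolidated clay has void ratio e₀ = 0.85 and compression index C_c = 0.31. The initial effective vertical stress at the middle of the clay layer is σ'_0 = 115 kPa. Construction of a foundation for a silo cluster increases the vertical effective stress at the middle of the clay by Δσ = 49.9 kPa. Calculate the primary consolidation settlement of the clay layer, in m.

Final effective stress: σ'_f = σ'_0 + Δσ = 115 + 49.9 = 164.9 kPa.
Normally consolidated clay, so the full stress increment lies on the virgin compression line:
S_c = C_c·H/(1+e₀)·log₁₀(σ'_f/σ'_0) = 0.31×7.9/(1+0.85)×log₁₀(164.9/115)
    = 1.3238 × 0.15652 = 0.2072 m

S_c ≈ 0.207 m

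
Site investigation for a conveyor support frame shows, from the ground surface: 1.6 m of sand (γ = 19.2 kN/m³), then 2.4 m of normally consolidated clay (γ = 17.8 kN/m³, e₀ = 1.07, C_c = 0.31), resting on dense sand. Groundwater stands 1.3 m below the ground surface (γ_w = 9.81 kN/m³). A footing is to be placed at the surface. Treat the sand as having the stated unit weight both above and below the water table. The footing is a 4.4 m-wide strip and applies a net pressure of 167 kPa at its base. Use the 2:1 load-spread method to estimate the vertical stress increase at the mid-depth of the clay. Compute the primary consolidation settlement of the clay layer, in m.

S_c ≈ 0.206 m

Mid-depth of clay below the ground surface: z = 1.6 + 2.4/2 = 2.8 m.
Total vertical stress at mid-clay: σ_v = 19.2×1.6 + 17.8×1.2 = 52.08 kPa.
Pore pressure: u = 9.81×(2.8 − 1.3) = 14.715 kPa.
Initial effective stress: σ'_0 = σ_v − u = 52.08 − 14.715 = 37.365 kPa.
Stress increase at mid-clay by the 2:1 spreading method:
Δσ = qB/(B+z) = 167×4.4/(4.4+2.8) = 102.06 kPa
Final effective stress: σ'_f = σ'_0 + Δσ = 37.365 + 102.06 = 139.43 kPa.
Normally consolidated clay, so the full stress increment lies on the virgin compression line:
S_c = C_c·H/(1+e₀)·log₁₀(σ'_f/σ'_0) = 0.31×2.4/(1+1.07)×log₁₀(139.43/37.365)
    = 0.35942 × 0.57189 = 0.2055 m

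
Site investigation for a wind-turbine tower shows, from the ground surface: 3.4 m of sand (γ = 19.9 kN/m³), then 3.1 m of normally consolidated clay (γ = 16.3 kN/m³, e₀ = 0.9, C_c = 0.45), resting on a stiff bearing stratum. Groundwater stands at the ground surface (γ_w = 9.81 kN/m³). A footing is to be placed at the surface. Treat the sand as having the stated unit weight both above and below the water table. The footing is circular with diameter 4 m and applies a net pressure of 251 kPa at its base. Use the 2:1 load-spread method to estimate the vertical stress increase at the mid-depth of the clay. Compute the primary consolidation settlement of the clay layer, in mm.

S_c ≈ 241 mm

Mid-depth of clay below the ground surface: z = 3.4 + 3.1/2 = 4.95 m.
Total vertical stress at mid-clay: σ_v = 19.9×3.4 + 16.3×1.55 = 92.925 kPa.
Pore pressure: u = 9.81×(4.95 − 0) = 48.56 kPa.
Initial effective stress: σ'_0 = σ_v − u = 92.925 − 48.56 = 44.365 kPa.
Stress increase at mid-clay by the 2:1 spreading method:
Δσ ≈ qD²/(D+z)² = 251×4²/(4+4.95)² = 50.136 kPa
Final effective stress: σ'_f = σ'_0 + Δσ = 44.365 + 50.136 = 94.501 kPa.
Normally consolidated clay, so the full stress increment lies on the virgin compression line:
S_c = C_c·H/(1+e₀)·log₁₀(σ'_f/σ'_0) = 0.45×3.1/(1+0.9)×log₁₀(94.501/44.365)
    = 0.73421 × 0.3284 = 0.2411 m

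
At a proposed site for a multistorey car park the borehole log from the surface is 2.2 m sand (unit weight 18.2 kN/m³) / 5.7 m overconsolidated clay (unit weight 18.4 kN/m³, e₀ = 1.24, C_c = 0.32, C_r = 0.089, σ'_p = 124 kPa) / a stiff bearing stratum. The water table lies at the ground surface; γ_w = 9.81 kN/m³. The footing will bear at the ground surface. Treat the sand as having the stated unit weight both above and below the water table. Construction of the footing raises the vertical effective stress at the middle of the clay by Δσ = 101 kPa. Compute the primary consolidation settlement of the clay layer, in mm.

S_c ≈ 157 mm

Mid-depth of clay below the ground surface: z = 2.2 + 5.7/2 = 5.05 m.
Total vertical stress at mid-clay: σ_v = 18.2×2.2 + 18.4×2.85 = 92.48 kPa.
Pore pressure: u = 9.81×(5.05 − 0) = 49.541 kPa.
Initial effective stress: σ'_0 = σ_v − u = 92.48 − 49.541 = 42.939 kPa.
Final effective stress: σ'_f = 42.939 + 101 = 143.94 kPa.
σ'_f = 143.94 > σ'_p = 124 kPa, so the stress path crosses the preconsolidation pressure — recompression up to σ'_p, then virgin compression beyond:
S_c = H/(1+e₀)·[C_r·log₁₀(σ'_p/σ'_0) + C_c·log₁₀(σ'_f/σ'_p)]
    = 5.7/2.24 × [0.089×log₁₀(124/42.939) + 0.32×log₁₀(143.94/124)]
    = 2.5446 × [0.040991 + 0.020723] = 0.157 m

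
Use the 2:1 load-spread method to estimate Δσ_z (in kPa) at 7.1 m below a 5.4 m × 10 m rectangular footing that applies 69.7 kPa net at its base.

Δσ_z ≈ 17.6 kPa

By the 2:1 method the load spreads at 1 horizontal : 2 vertical, so at depth z the loaded area has grown by z in each plan dimension:
Δσ = qBL/((B+z)(L+z)) = 69.7×5.4×10/((5.4+7.1)(10+7.1)) = 17.608 kPa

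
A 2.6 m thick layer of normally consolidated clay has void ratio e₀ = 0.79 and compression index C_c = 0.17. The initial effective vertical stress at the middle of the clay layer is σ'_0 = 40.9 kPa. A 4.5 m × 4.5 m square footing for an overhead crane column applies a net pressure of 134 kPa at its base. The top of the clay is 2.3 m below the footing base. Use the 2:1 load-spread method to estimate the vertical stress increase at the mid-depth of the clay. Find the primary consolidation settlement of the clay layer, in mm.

Mid-depth of clay below the footing base: z = 2.3 + 2.6/2 = 3.6 m.
Stress increase at mid-clay by the 2:1 spreading method:
Δσ = qBL/((B+z)(L+z)) = 134×4.5×4.5/((4.5+3.6)(4.5+3.6)) = 41.358 kPa
Final effective stress: σ'_f = σ'_0 + Δσ = 40.9 + 41.358 = 82.258 kPa.
Normally consolidated clay, so the full stress increment lies on the virgin compression line:
S_c = C_c·H/(1+e₀)·log₁₀(σ'_f/σ'_0) = 0.17×2.6/(1+0.79)×log₁₀(82.258/40.9)
    = 0.24693 × 0.30345 = 0.07493 m

S_c ≈ 74.9 mm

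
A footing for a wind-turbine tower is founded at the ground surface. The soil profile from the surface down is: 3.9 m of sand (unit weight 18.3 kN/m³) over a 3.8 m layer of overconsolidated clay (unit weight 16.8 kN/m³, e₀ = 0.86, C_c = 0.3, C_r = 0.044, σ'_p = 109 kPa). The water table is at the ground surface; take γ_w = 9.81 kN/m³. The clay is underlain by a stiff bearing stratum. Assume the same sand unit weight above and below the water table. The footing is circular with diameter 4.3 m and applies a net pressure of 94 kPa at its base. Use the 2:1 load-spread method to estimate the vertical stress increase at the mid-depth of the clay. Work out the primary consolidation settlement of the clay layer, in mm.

S_c ≈ 12.2 mm

Mid-depth of clay below the ground surface: z = 3.9 + 3.8/2 = 5.8 m.
Total vertical stress at mid-clay: σ_v = 18.3×3.9 + 16.8×1.9 = 103.29 kPa.
Pore pressure: u = 9.81×(5.8 − 0) = 56.898 kPa.
Initial effective stress: σ'_0 = σ_v − u = 103.29 − 56.898 = 46.392 kPa.
Stress increase at mid-clay by the 2:1 spreading method:
Δσ ≈ qD²/(D+z)² = 94×4.3²/(4.3+5.8)² = 17.038 kPa
Final effective stress: σ'_f = 46.392 + 17.038 = 63.43 kPa.
σ'_f = 63.43 ≤ σ'_p = 109 kPa, so the clay remains overconsolidated and only the recompression index applies:
S_c = C_r·H/(1+e₀)·log₁₀(σ'_f/σ'_0) = 0.044×3.8/1.86×log₁₀(63.43/46.392)
    = 0.089892 × 0.13585 = 0.01221 m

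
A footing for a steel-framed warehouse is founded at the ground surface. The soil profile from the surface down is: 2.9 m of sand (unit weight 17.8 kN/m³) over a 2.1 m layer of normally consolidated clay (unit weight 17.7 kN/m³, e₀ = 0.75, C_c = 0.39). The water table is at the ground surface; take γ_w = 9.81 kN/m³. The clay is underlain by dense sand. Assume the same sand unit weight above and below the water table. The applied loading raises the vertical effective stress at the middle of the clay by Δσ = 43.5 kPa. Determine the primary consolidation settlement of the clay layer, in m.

Mid-depth of clay below the ground surface: z = 2.9 + 2.1/2 = 3.95 m.
Total vertical stress at mid-clay: σ_v = 17.8×2.9 + 17.7×1.05 = 70.205 kPa.
Pore pressure: u = 9.81×(3.95 − 0) = 38.75 kPa.
Initial effective stress: σ'_0 = σ_v − u = 70.205 − 38.75 = 31.455 kPa.
Final effective stress: σ'_f = σ'_0 + Δσ = 31.455 + 43.5 = 74.955 kPa.
Normally consolidated clay, so the full stress increment lies on the virgin compression line:
S_c = C_c·H/(1+e₀)·log₁₀(σ'_f/σ'_0) = 0.39×2.1/(1+0.75)×log₁₀(74.955/31.455)
    = 0.468 × 0.37711 = 0.1765 m

S_c ≈ 0.176 m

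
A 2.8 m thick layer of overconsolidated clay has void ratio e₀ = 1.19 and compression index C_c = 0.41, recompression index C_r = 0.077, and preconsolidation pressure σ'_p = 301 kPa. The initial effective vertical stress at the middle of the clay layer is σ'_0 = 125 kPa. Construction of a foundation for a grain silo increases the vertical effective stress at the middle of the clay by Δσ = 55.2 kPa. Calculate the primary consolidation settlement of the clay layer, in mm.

Final effective stress: σ'_f = 125 + 55.2 = 180.2 kPa.
σ'_f = 180.2 ≤ σ'_p = 301 kPa, so the clay remains overconsolidated and only the recompression index applies:
S_c = C_r·H/(1+e₀)·log₁₀(σ'_f/σ'_0) = 0.077×2.8/2.19×log₁₀(180.2/125)
    = 0.098444 × 0.15884 = 0.01564 m

S_c ≈ 15.6 mm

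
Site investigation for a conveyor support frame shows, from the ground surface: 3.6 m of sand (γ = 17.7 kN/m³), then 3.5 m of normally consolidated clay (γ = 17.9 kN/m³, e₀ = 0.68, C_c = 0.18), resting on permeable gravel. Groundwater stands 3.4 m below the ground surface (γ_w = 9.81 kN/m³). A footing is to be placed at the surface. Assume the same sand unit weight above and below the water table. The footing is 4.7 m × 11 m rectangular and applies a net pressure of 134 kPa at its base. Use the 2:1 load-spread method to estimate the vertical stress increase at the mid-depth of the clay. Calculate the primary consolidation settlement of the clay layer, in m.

S_c ≈ 0.0719 m

Mid-depth of clay below the ground surface: z = 3.6 + 3.5/2 = 5.35 m.
Total vertical stress at mid-clay: σ_v = 17.7×3.6 + 17.9×1.75 = 95.045 kPa.
Pore pressure: u = 9.81×(5.35 − 3.4) = 19.13 kPa.
Initial effective stress: σ'_0 = σ_v − u = 95.045 − 19.13 = 75.915 kPa.
Stress increase at mid-clay by the 2:1 spreading method:
Δσ = qBL/((B+z)(L+z)) = 134×4.7×11/((4.7+5.35)(11+5.35)) = 42.161 kPa
Final effective stress: σ'_f = σ'_0 + Δσ = 75.915 + 42.161 = 118.08 kPa.
Normally consolidated clay, so the full stress increment lies on the virgin compression line:
S_c = C_c·H/(1+e₀)·log₁₀(σ'_f/σ'_0) = 0.18×3.5/(1+0.68)×log₁₀(118.08/75.915)
    = 0.375 × 0.19185 = 0.07194 m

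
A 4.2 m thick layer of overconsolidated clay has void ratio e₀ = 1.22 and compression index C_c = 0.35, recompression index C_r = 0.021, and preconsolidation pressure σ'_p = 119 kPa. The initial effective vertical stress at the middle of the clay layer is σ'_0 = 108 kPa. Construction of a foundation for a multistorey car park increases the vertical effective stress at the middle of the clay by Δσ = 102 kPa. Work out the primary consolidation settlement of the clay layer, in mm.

S_c ≈ 165 mm

Final effective stress: σ'_f = 108 + 102 = 210 kPa.
σ'_f = 210 > σ'_p = 119 kPa, so the stress path crosses the preconsolidation pressure — recompression up to σ'_p, then virgin compression beyond:
S_c = H/(1+e₀)·[C_r·log₁₀(σ'_p/σ'_0) + C_c·log₁₀(σ'_f/σ'_p)]
    = 4.2/2.22 × [0.021×log₁₀(119/108) + 0.35×log₁₀(210/119)]
    = 1.8919 × [0.00088459 + 0.086335] = 0.165 m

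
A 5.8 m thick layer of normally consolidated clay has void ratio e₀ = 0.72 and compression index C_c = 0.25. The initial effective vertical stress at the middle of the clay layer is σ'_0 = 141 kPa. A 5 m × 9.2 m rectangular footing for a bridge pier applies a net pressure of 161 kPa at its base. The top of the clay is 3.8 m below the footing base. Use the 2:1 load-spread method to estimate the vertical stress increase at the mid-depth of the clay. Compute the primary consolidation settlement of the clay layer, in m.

Mid-depth of clay below the footing base: z = 3.8 + 5.8/2 = 6.7 m.
Stress increase at mid-clay by the 2:1 spreading method:
Δσ = qBL/((B+z)(L+z)) = 161×5×9.2/((5+6.7)(9.2+6.7)) = 39.811 kPa
Final effective stress: σ'_f = σ'_0 + Δσ = 141 + 39.811 = 180.81 kPa.
Normally consolidated clay, so the full stress increment lies on the virgin compression line:
S_c = C_c·H/(1+e₀)·log₁₀(σ'_f/σ'_0) = 0.25×5.8/(1+0.72)×log₁₀(180.81/141)
    = 0.84302 × 0.108 = 0.09105 m

S_c ≈ 0.091 m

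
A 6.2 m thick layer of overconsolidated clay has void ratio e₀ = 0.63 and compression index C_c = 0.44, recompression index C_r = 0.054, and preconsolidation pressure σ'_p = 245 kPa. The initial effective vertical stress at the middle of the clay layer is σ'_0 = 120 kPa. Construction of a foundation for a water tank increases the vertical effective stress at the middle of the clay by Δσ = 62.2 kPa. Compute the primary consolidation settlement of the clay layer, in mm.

Final effective stress: σ'_f = 120 + 62.2 = 182.2 kPa.
σ'_f = 182.2 ≤ σ'_p = 245 kPa, so the clay remains overconsolidated and only the recompression index applies:
S_c = C_r·H/(1+e₀)·log₁₀(σ'_f/σ'_0) = 0.054×6.2/1.63×log₁₀(182.2/120)
    = 0.2054 × 0.18137 = 0.03725 m

S_c ≈ 37.3 mm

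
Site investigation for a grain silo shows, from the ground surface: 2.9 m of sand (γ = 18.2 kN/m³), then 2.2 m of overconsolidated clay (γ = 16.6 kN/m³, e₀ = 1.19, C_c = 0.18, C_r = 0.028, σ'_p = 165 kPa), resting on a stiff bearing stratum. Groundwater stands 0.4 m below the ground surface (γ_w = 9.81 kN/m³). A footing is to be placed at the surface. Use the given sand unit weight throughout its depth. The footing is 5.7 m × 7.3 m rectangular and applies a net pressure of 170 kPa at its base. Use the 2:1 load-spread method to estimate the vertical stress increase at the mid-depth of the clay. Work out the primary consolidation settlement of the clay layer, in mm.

Mid-depth of clay below the ground surface: z = 2.9 + 2.2/2 = 4 m.
Total vertical stress at mid-clay: σ_v = 18.2×2.9 + 16.6×1.1 = 71.04 kPa.
Pore pressure: u = 9.81×(4 − 0.4) = 35.316 kPa.
Initial effective stress: σ'_0 = σ_v − u = 71.04 − 35.316 = 35.724 kPa.
Stress increase at mid-clay by the 2:1 spreading method:
Δσ = qBL/((B+z)(L+z)) = 170×5.7×7.3/((5.7+4)(7.3+4)) = 64.535 kPa
Final effective stress: σ'_f = 35.724 + 64.535 = 100.26 kPa.
σ'_f = 100.26 ≤ σ'_p = 165 kPa, so the clay remains overconsolidated and only the recompression index applies:
S_c = C_r·H/(1+e₀)·log₁₀(σ'_f/σ'_0) = 0.028×2.2/2.19×log₁₀(100.26/35.724)
    = 0.028129 × 0.44817 = 0.01261 m

S_c ≈ 12.6 mm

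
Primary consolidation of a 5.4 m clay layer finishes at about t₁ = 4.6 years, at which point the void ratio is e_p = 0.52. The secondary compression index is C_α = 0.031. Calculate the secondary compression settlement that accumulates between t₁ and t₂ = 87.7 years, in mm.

S_s ≈ 141 mm

Secondary compression: S_s = C_α·H/(1+e_p)·log₁₀(t₂/t₁)
S_s = 0.031×5.4/(1+0.52)×log₁₀(87.7/4.6)
    = 0.1101 × 1.28 = 0.141 m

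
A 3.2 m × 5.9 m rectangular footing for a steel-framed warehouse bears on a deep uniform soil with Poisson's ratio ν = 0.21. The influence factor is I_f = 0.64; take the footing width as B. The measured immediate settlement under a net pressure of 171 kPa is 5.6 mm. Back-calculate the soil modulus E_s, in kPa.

S_e = q·B·(1−ν²)/E_s · I_f  ⇒  E_s = q·B·(1−ν²)·I_f / S_e.
E_s = 171 × 3.2 × 0.9559 × 0.64 / 0.0056 = 59780 kPa

E_s ≈ 59800 kPa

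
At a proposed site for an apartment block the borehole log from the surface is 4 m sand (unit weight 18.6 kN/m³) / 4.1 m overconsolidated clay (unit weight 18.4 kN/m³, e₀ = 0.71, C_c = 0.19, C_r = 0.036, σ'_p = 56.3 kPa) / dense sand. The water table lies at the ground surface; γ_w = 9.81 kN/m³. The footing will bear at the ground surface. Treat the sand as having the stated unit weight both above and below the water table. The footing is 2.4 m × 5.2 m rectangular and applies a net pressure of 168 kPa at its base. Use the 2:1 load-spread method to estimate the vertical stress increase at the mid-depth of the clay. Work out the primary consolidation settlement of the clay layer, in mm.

Mid-depth of clay below the ground surface: z = 4 + 4.1/2 = 6.05 m.
Total vertical stress at mid-clay: σ_v = 18.6×4 + 18.4×2.05 = 112.12 kPa.
Pore pressure: u = 9.81×(6.05 − 0) = 59.351 kPa.
Initial effective stress: σ'_0 = σ_v − u = 112.12 − 59.351 = 52.769 kPa.
Stress increase at mid-clay by the 2:1 spreading method:
Δσ = qBL/((B+z)(L+z)) = 168×2.4×5.2/((2.4+6.05)(5.2+6.05)) = 22.055 kPa
Final effective stress: σ'_f = 52.769 + 22.055 = 74.824 kPa.
σ'_f = 74.824 > σ'_p = 56.3 kPa, so the stress path crosses the preconsolidation pressure — recompression up to σ'_p, then virgin compression beyond:
S_c = H/(1+e₀)·[C_r·log₁₀(σ'_p/σ'_0) + C_c·log₁₀(σ'_f/σ'_p)]
    = 4.1/1.71 × [0.036×log₁₀(56.3/52.769) + 0.19×log₁₀(74.824/56.3)]
    = 2.3977 × [0.0010127 + 0.023471] = 0.0587 m

S_c ≈ 58.7 mm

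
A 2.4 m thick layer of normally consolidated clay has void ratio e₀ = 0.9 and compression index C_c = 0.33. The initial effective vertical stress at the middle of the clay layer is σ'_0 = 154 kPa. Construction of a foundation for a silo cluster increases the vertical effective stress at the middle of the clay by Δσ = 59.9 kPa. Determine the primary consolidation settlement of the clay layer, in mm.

Final effective stress: σ'_f = σ'_0 + Δσ = 154 + 59.9 = 213.9 kPa.
Normally consolidated clay, so the full stress increment lies on the virgin compression line:
S_c = C_c·H/(1+e₀)·log₁₀(σ'_f/σ'_0) = 0.33×2.4/(1+0.9)×log₁₀(213.9/154)
    = 0.41684 × 0.14269 = 0.05948 m

S_c ≈ 59.5 mm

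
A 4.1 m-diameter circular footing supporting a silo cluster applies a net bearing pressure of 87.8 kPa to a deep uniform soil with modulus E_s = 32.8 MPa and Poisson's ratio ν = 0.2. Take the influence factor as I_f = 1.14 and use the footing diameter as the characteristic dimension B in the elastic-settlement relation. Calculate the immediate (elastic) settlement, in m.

S_e ≈ 0.012 m

Immediate (elastic) settlement: S_e = q·B·(1−ν²)/E_s · I_f.
E_s = 32.8 MPa = 32800 kPa.
S_e = 87.8 × 4.1 × (1 − 0.2²) / 32800 × 1.14
    = 87.8 × 4.1 × 0.96 / 32800 × 1.14
    = 0.01201 m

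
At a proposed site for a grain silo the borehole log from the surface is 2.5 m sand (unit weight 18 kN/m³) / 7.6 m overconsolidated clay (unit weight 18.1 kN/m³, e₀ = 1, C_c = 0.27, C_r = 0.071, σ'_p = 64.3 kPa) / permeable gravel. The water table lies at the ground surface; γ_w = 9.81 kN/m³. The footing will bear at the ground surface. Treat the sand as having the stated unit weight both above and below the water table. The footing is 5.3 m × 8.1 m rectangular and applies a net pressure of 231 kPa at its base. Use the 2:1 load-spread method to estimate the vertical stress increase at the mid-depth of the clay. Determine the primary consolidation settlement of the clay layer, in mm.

Mid-depth of clay below the ground surface: z = 2.5 + 7.6/2 = 6.3 m.
Total vertical stress at mid-clay: σ_v = 18×2.5 + 18.1×3.8 = 113.78 kPa.
Pore pressure: u = 9.81×(6.3 − 0) = 61.803 kPa.
Initial effective stress: σ'_0 = σ_v − u = 113.78 − 61.803 = 51.977 kPa.
Stress increase at mid-clay by the 2:1 spreading method:
Δσ = qBL/((B+z)(L+z)) = 231×5.3×8.1/((5.3+6.3)(8.1+6.3)) = 59.368 kPa
Final effective stress: σ'_f = 51.977 + 59.368 = 111.34 kPa.
σ'_f = 111.34 > σ'_p = 64.3 kPa, so the stress path crosses the preconsolidation pressure — recompression up to σ'_p, then virgin compression beyond:
S_c = H/(1+e₀)·[C_r·log₁₀(σ'_p/σ'_0) + C_c·log₁₀(σ'_f/σ'_p)]
    = 7.6/2 × [0.071×log₁₀(64.3/51.977) + 0.27×log₁₀(111.34/64.3)]
    = 3.8 × [0.0065604 + 0.064379] = 0.2696 m

S_c ≈ 270 mm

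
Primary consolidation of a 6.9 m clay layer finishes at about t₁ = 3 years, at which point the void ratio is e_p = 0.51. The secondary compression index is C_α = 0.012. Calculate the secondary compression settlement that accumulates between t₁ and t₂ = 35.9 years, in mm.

S_s ≈ 59.1 mm

Secondary compression: S_s = C_α·H/(1+e_p)·log₁₀(t₂/t₁)
S_s = 0.012×6.9/(1+0.51)×log₁₀(35.9/3)
    = 0.05483 × 1.078 = 0.05911 m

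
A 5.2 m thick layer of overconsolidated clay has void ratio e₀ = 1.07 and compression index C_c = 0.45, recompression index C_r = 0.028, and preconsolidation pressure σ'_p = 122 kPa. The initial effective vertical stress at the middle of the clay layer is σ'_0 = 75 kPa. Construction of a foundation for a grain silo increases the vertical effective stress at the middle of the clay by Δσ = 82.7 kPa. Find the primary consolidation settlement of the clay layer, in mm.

S_c ≈ 141 mm

Final effective stress: σ'_f = 75 + 82.7 = 157.7 kPa.
σ'_f = 157.7 > σ'_p = 122 kPa, so the stress path crosses the preconsolidation pressure — recompression up to σ'_p, then virgin compression beyond:
S_c = H/(1+e₀)·[C_r·log₁₀(σ'_p/σ'_0) + C_c·log₁₀(σ'_f/σ'_p)]
    = 5.2/2.07 × [0.028×log₁₀(122/75) + 0.45×log₁₀(157.7/122)]
    = 2.5121 × [0.0059164 + 0.050162] = 0.1409 m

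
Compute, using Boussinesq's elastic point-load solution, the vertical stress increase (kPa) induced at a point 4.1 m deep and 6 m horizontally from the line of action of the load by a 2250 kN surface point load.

Boussinesq vertical stress below a point load on an elastic half-space:
Δσ_z = 3P/(2πz²) · [1 + (r/z)²]^(−5/2)
r/z = 6/4.1 = 1.4634; [1+(r/z)²]^(−5/2) = 0.057165.
Δσ_z = 3×2250/(2π×4.1²) × 0.057165 = 63.908 × 0.057165 = 3.653 kPa

Δσ_z ≈ 3.65 kPa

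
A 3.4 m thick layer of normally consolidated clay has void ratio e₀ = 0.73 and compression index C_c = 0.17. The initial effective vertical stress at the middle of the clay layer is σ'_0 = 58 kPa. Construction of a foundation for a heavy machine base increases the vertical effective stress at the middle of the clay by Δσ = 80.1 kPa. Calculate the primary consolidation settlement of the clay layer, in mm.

S_c ≈ 126 mm

Final effective stress: σ'_f = σ'_0 + Δσ = 58 + 80.1 = 138.1 kPa.
Normally consolidated clay, so the full stress increment lies on the virgin compression line:
S_c = C_c·H/(1+e₀)·log₁₀(σ'_f/σ'_0) = 0.17×3.4/(1+0.73)×log₁₀(138.1/58)
    = 0.3341 × 0.37677 = 0.1259 m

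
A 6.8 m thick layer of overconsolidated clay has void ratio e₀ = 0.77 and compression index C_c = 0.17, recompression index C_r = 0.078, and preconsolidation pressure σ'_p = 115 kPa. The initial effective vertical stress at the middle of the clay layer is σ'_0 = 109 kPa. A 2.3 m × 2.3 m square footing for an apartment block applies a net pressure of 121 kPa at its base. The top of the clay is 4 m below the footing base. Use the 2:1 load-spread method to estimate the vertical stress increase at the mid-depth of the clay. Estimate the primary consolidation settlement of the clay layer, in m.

Mid-depth of clay below the footing base: z = 4 + 6.8/2 = 7.4 m.
Stress increase at mid-clay by the 2:1 spreading method:
Δσ = qBL/((B+z)(L+z)) = 121×2.3×2.3/((2.3+7.4)(2.3+7.4)) = 6.803 kPa
Final effective stress: σ'_f = 109 + 6.803 = 115.8 kPa.
σ'_f = 115.8 > σ'_p = 115 kPa, so the stress path crosses the preconsolidation pressure — recompression up to σ'_p, then virgin compression beyond:
S_c = H/(1+e₀)·[C_r·log₁₀(σ'_p/σ'_0) + C_c·log₁₀(σ'_f/σ'_p)]
    = 6.8/1.77 × [0.078×log₁₀(115/109) + 0.17×log₁₀(115.8/115)]
    = 3.8418 × [0.0018152 + 0.00051182] = 0.00894 m

S_c ≈ 0.00894 m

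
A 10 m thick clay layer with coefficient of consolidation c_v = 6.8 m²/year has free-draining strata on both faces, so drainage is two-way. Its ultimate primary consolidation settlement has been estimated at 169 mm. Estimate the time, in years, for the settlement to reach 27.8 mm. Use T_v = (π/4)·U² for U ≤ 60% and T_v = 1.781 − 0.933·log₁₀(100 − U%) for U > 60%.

t ≈ 0.0781 years

Drainage path length: H_d = H/2 = 5 m (double drainage).
U = S(t)/S_ult = 27.8/169 = 0.1645.
U ≤ 60%: T_v = (π/4)·U² = (π/4)×0.1645² = 0.021252.
t = T_v·H_d²/c_v = 0.021252×5²/6.8 = 0.07813 years.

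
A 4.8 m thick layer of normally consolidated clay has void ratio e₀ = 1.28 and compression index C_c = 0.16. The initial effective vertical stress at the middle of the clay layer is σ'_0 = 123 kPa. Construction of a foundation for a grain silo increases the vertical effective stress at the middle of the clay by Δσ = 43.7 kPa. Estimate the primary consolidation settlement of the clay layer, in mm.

Final effective stress: σ'_f = σ'_0 + Δσ = 123 + 43.7 = 166.7 kPa.
Normally consolidated clay, so the full stress increment lies on the virgin compression line:
S_c = C_c·H/(1+e₀)·log₁₀(σ'_f/σ'_0) = 0.16×4.8/(1+1.28)×log₁₀(166.7/123)
    = 0.33684 × 0.13203 = 0.04447 m

S_c ≈ 44.5 mm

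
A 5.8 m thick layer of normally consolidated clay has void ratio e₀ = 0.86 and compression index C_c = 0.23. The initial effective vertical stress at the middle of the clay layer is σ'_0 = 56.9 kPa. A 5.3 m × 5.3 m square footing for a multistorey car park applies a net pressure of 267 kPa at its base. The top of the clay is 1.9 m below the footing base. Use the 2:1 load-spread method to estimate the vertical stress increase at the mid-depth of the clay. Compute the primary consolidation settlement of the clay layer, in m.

Mid-depth of clay below the footing base: z = 1.9 + 5.8/2 = 4.8 m.
Stress increase at mid-clay by the 2:1 spreading method:
Δσ = qBL/((B+z)(L+z)) = 267×5.3×5.3/((5.3+4.8)(5.3+4.8)) = 73.522 kPa
Final effective stress: σ'_f = σ'_0 + Δσ = 56.9 + 73.522 = 130.42 kPa.
Normally consolidated clay, so the full stress increment lies on the virgin compression line:
S_c = C_c·H/(1+e₀)·log₁₀(σ'_f/σ'_0) = 0.23×5.8/(1+0.86)×log₁₀(130.42/56.9)
    = 0.7172 × 0.36023 = 0.2584 m

S_c ≈ 0.258 m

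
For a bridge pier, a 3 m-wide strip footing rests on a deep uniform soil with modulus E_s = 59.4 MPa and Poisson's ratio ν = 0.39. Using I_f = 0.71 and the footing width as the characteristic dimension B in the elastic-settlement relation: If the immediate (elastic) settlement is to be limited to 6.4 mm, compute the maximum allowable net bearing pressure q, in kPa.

q ≈ 210 kPa

E_s = 59.4 MPa = 59400 kPa.
S_e = q·B·(1−ν²)/E_s · I_f  ⇒  q = S_e·E_s / (B·(1−ν²)·I_f).
q = 0.0064 × 59400 / (3 × 0.8479 × 0.71) = 210.5 kPa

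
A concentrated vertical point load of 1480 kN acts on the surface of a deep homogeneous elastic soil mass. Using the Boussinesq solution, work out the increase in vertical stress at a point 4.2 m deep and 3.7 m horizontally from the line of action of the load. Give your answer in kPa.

Δσ_z ≈ 9.53 kPa

Boussinesq vertical stress below a point load on an elastic half-space:
Δσ_z = 3P/(2πz²) · [1 + (r/z)²]^(−5/2)
r/z = 3.7/4.2 = 0.88095; [1+(r/z)²]^(−5/2) = 0.23787.
Δσ_z = 3×1480/(2π×4.2²) × 0.23787 = 40.059 × 0.23787 = 9.529 kPa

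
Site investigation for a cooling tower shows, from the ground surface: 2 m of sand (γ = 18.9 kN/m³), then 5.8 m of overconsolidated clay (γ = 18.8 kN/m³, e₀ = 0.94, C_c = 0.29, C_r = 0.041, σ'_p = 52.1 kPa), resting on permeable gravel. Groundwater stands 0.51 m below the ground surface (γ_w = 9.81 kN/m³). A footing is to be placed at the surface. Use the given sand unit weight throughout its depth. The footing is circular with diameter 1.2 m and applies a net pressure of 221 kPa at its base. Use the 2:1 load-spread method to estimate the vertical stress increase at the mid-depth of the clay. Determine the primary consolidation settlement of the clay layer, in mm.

Mid-depth of clay below the ground surface: z = 2 + 5.8/2 = 4.9 m.
Total vertical stress at mid-clay: σ_v = 18.9×2 + 18.8×2.9 = 92.32 kPa.
Pore pressure: u = 9.81×(4.9 − 0.51) = 43.066 kPa.
Initial effective stress: σ'_0 = σ_v − u = 92.32 − 43.066 = 49.254 kPa.
Stress increase at mid-clay by the 2:1 spreading method:
Δσ ≈ qD²/(D+z)² = 221×1.2²/(1.2+4.9)² = 8.5525 kPa
Final effective stress: σ'_f = 49.254 + 8.5525 = 57.806 kPa.
σ'_f = 57.806 > σ'_p = 52.1 kPa, so the stress path crosses the preconsolidation pressure — recompression up to σ'_p, then virgin compression beyond:
S_c = H/(1+e₀)·[C_r·log₁₀(σ'_p/σ'_0) + C_c·log₁₀(σ'_f/σ'_p)]
    = 5.8/1.94 × [0.041×log₁₀(52.1/49.254) + 0.29×log₁₀(57.806/52.1)]
    = 2.9897 × [0.0010002 + 0.013089] = 0.04212 m

S_c ≈ 42.1 mm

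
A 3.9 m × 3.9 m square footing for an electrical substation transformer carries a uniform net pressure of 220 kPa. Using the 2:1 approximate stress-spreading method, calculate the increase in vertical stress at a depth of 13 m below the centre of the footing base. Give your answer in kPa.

Δσ_z ≈ 11.7 kPa

By the 2:1 method the load spreads at 1 horizontal : 2 vertical, so at depth z the loaded area has grown by z in each plan dimension:
Δσ = qBL/((B+z)(L+z)) = 220×3.9×3.9/((3.9+13)(3.9+13)) = 11.716 kPa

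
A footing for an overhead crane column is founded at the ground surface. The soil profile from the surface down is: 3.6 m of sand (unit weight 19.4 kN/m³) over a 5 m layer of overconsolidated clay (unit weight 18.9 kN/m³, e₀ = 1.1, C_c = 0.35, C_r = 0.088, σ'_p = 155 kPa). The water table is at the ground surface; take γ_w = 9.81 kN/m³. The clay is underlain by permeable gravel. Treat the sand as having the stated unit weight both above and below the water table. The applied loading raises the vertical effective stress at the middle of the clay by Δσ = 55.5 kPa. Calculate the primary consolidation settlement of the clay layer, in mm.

Mid-depth of clay below the ground surface: z = 3.6 + 5/2 = 6.1 m.
Total vertical stress at mid-clay: σ_v = 19.4×3.6 + 18.9×2.5 = 117.09 kPa.
Pore pressure: u = 9.81×(6.1 − 0) = 59.841 kPa.
Initial effective stress: σ'_0 = σ_v − u = 117.09 − 59.841 = 57.249 kPa.
Final effective stress: σ'_f = 57.249 + 55.5 = 112.75 kPa.
σ'_f = 112.75 ≤ σ'_p = 155 kPa, so the clay remains overconsolidated and only the recompression index applies:
S_c = C_r·H/(1+e₀)·log₁₀(σ'_f/σ'_0) = 0.088×5/2.1×log₁₀(112.75/57.249)
    = 0.20953 × 0.29435 = 0.06167 m

S_c ≈ 61.7 mm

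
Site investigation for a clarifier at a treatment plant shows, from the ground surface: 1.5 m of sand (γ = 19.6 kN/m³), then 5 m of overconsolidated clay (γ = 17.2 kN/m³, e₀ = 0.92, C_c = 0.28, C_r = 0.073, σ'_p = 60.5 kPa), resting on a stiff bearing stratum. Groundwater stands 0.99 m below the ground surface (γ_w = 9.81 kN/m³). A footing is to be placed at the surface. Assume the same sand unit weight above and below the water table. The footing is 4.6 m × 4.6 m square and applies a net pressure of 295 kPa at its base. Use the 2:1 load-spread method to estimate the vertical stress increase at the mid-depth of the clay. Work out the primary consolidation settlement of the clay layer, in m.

S_c ≈ 0.264 m

Mid-depth of clay below the ground surface: z = 1.5 + 5/2 = 4 m.
Total vertical stress at mid-clay: σ_v = 19.6×1.5 + 17.2×2.5 = 72.4 kPa.
Pore pressure: u = 9.81×(4 − 0.99) = 29.528 kPa.
Initial effective stress: σ'_0 = σ_v − u = 72.4 − 29.528 = 42.872 kPa.
Stress increase at mid-clay by the 2:1 spreading method:
Δσ = qBL/((B+z)(L+z)) = 295×4.6×4.6/((4.6+4)(4.6+4)) = 84.4 kPa
Final effective stress: σ'_f = 42.872 + 84.4 = 127.27 kPa.
σ'_f = 127.27 > σ'_p = 60.5 kPa, so the stress path crosses the preconsolidation pressure — recompression up to σ'_p, then virgin compression beyond:
S_c = H/(1+e₀)·[C_r·log₁₀(σ'_p/σ'_0) + C_c·log₁₀(σ'_f/σ'_p)]
    = 5/1.92 × [0.073×log₁₀(60.5/42.872) + 0.28×log₁₀(127.27/60.5)]
    = 2.6042 × [0.010919 + 0.090432] = 0.2639 m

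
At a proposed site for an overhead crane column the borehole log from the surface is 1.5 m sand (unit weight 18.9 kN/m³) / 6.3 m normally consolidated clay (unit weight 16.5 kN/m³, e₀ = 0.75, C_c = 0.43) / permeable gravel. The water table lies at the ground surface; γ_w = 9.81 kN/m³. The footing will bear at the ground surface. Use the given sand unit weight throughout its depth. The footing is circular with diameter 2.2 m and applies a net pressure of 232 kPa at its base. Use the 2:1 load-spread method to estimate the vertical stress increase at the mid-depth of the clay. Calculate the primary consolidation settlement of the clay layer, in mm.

S_c ≈ 353 mm

Mid-depth of clay below the ground surface: z = 1.5 + 6.3/2 = 4.65 m.
Total vertical stress at mid-clay: σ_v = 18.9×1.5 + 16.5×3.15 = 80.325 kPa.
Pore pressure: u = 9.81×(4.65 − 0) = 45.617 kPa.
Initial effective stress: σ'_0 = σ_v − u = 80.325 − 45.617 = 34.708 kPa.
Stress increase at mid-clay by the 2:1 spreading method:
Δσ ≈ qD²/(D+z)² = 232×2.2²/(2.2+4.65)² = 23.931 kPa
Final effective stress: σ'_f = σ'_0 + Δσ = 34.708 + 23.931 = 58.639 kPa.
Normally consolidated clay, so the full stress increment lies on the virgin compression line:
S_c = C_c·H/(1+e₀)·log₁₀(σ'_f/σ'_0) = 0.43×6.3/(1+0.75)×log₁₀(58.639/34.708)
    = 1.548 × 0.22776 = 0.3526 m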